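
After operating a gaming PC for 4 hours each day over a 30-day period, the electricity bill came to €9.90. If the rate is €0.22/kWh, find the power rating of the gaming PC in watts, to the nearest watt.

375 W

Energy = €9.90 ÷ €0.22/kWh = 45 kWh
Runtime = 4 h/day × 30 days = 120 h
Power = 45 kWh ÷ 120 h = 0.375 kW = 375 W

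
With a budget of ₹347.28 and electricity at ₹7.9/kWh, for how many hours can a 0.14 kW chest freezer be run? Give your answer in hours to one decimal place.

314.0 h

Energy available = ₹347.28 ÷ ₹7.9/kWh = 43.9595 kWh
Hours = 43.9595 kWh ÷ 0.14 kW = 314.0 h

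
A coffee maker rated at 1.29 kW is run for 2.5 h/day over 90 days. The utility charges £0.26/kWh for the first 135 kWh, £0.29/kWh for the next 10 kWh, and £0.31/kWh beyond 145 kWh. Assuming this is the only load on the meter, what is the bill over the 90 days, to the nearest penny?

Runtime = 2.5 h/day × 90 days = 225 h
Energy = 1.29 kW × 225 h = 290.25 kWh
Tier 1 (0–135 kWh): 135 × £0.26 = £35.1
Tier 2 (135–145 kWh): 10 × £0.29 = £2.9
Above 145 kWh: 145.25 × £0.31 = £45.0275
Bill = £83.03

£83.03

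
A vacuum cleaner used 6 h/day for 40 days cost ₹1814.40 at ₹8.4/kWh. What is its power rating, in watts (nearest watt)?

Energy = ₹1814.40 ÷ ₹8.4/kWh = 216 kWh
Runtime = 6 h/day × 40 days = 240 h
Power = 216 kWh ÷ 240 h = 0.9 kW = 900 W

900 W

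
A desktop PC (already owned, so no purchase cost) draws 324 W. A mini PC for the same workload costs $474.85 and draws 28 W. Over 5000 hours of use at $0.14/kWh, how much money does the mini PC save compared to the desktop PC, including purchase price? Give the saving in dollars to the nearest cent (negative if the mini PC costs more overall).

desktop PC: $0.00 + (324/1000) kW × 5000 h × $0.14 = $0.00 + $226.8 = $226.8
mini PC: $474.85 + (28/1000) kW × 5000 h × $0.14 = $474.85 + $19.6 = $494.45
Saving = $226.8 − $494.45 = −$267.65

-$267.65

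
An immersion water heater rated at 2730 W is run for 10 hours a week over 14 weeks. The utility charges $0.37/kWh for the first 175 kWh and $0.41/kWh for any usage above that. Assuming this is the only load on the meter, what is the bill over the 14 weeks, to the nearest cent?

$149.70

Runtime = 10 h/week × 14 weeks = 140 h
Energy = 2.73 kW × 140 h = 382.2 kWh
Tier 1 (0–175 kWh): 175 × $0.37 = $64.75
Above 175 kWh: 207.2 × $0.41 = $84.952
Bill = $149.70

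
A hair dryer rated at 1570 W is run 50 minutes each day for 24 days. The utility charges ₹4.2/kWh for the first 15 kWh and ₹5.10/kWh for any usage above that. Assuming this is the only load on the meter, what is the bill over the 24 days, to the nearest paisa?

Runtime = 50 min × 24 = 1200 min = 20 h
Energy = 1.57 kW × 20 h = 31.4 kWh
Tier 1 (0–15 kWh): 15 × ₹4.2 = ₹63
Above 15 kWh: 16.4 × ₹5.10 = ₹83.64
Bill = ₹146.64

₹146.64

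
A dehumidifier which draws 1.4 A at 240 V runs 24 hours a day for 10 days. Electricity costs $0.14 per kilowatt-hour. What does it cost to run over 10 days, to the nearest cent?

$11.29

Power = 1.4 A × 240 V = 336 W = 0.336 kW
Runtime = 24 h × 10 = 240 h
Energy = 0.336 kW × 240 h = 80.64 kWh
Cost = 80.64 kWh × $0.14/kWh = $11.29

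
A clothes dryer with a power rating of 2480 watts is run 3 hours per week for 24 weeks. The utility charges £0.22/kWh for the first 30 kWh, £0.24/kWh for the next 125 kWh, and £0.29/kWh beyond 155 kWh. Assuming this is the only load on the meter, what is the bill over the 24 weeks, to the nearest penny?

Runtime = 3 h/week × 24 weeks = 72 h
Energy = 2.48 kW × 72 h = 178.56 kWh
Tier 1 (0–30 kWh): 30 × £0.22 = £6.6
Tier 2 (30–155 kWh): 125 × £0.24 = £30
Above 155 kWh: 23.56 × £0.29 = £6.8324
Bill = £43.43

£43.43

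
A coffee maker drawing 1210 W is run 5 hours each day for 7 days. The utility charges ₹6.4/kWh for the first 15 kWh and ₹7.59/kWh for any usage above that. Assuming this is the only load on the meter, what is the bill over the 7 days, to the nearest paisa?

Runtime = 5 h/day × 7 days = 35 h
Energy = 1.21 kW × 35 h = 42.35 kWh
Tier 1 (0–15 kWh): 15 × ₹6.4 = ₹96
Above 15 kWh: 27.35 × ₹7.59 = ₹207.5865
Bill = ₹303.59

₹303.59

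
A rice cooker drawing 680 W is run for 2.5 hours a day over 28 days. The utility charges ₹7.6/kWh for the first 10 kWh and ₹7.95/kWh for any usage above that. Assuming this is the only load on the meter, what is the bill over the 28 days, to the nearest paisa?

Runtime = 2.5 h/day × 28 days = 70 h
Energy = 0.68 kW × 70 h = 47.6 kWh
Tier 1 (0–10 kWh): 10 × ₹7.6 = ₹76
Above 10 kWh: 37.6 × ₹7.95 = ₹298.92
Bill = ₹374.92

₹374.92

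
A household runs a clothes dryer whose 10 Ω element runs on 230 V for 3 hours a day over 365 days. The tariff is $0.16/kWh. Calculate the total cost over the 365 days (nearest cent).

$926.81

Power = V²/R = 230²/10 = 5290 W = 5.29 kW
Runtime = 3 h/day × 365 days = 1095 h
Energy = 5.29 kW × 1095 h = 5792.55 kWh
Cost = 5792.55 kWh × $0.16/kWh = $926.81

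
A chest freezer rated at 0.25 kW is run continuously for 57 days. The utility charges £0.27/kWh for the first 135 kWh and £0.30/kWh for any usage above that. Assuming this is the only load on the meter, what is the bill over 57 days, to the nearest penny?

£98.55

Runtime = 24 h × 57 = 1368 h
Energy = 0.25 kW × 1368 h = 342 kWh
Tier 1 (0–135 kWh): 135 × £0.27 = £36.45
Above 135 kWh: 207 × £0.30 = £62.1
Bill = £98.55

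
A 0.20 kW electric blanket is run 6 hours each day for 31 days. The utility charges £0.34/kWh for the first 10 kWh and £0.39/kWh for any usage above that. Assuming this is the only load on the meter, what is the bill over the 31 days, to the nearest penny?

£14.01

Runtime = 6 h/day × 31 days = 186 h
Energy = 0.2 kW × 186 h = 37.2 kWh
Tier 1 (0–10 kWh): 10 × £0.34 = £3.4
Above 10 kWh: 27.2 × £0.39 = £10.608
Bill = £14.01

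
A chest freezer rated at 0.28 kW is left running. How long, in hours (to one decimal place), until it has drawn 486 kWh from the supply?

1735.7 h

Hours = 486 kWh ÷ 0.28 kW = 1735.7 h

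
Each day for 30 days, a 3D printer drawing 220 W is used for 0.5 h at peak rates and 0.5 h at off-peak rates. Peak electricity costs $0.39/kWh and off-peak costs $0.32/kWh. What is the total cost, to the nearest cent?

Peak energy = 0.22 kW × 0.5 h × 30 = 3.3 kWh
Off-peak energy = 0.22 kW × 0.5 h × 30 = 3.3 kWh
Cost = 3.3 × $0.39 + 3.3 × $0.32 = $1.287 + $1.056 = $2.34

$2.34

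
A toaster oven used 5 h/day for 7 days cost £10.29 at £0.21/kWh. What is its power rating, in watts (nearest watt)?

1400 W

Energy = £10.29 ÷ £0.21/kWh = 49 kWh
Runtime = 5 h/day × 7 days = 35 h
Power = 49 kWh ÷ 35 h = 1.4 kW = 1400 W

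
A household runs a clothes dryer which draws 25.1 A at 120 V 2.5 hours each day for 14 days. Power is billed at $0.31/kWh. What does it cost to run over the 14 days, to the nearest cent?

Power = 25.1 A × 120 V = 3012 W = 3.012 kW
Runtime = 2.5 h/day × 14 days = 35 h
Energy = 3.012 kW × 35 h = 105.42 kWh
Cost = 105.42 kWh × $0.31/kWh = $32.68

$32.68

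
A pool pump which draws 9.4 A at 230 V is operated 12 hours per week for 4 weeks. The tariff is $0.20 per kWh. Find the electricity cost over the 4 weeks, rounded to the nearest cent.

Power = 9.4 A × 230 V = 2162 W = 2.162 kW
Runtime = 12 h/week × 4 weeks = 48 h
Energy = 2.162 kW × 48 h = 103.776 kWh
Cost = 103.776 kWh × $0.20/kWh = $20.76

$20.76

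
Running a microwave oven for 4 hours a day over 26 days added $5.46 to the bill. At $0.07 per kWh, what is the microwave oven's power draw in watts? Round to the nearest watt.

750 W

Energy = $5.46 ÷ $0.07/kWh = 78 kWh
Runtime = 4 h/day × 26 days = 104 h
Power = 78 kWh ÷ 104 h = 0.75 kW = 750 W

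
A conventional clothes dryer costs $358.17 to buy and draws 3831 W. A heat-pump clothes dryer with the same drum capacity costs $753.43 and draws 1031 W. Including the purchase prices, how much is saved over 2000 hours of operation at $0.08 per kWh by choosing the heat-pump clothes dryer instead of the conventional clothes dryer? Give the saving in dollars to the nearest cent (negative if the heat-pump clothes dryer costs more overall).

conventional clothes dryer: $358.17 + (3831/1000) kW × 2000 h × $0.08 = $358.17 + $612.96 = $971.13
heat-pump clothes dryer: $753.43 + (1031/1000) kW × 2000 h × $0.08 = $753.43 + $164.96 = $918.39
Saving = $971.13 − $918.39 = $52.74

$52.74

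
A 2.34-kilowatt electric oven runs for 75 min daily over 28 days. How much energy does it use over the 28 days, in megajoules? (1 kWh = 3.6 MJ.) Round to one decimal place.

294.8 MJ

Runtime = 75 min × 28 = 2100 min = 35 h
Energy = 2.34 kW × 35 h = 81.9 kWh
= 81.9 × 3.6 MJ = 294.8 MJ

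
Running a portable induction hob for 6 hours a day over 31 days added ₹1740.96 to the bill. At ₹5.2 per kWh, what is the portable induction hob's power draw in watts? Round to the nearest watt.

1800 W

Energy = ₹1740.96 ÷ ₹5.2/kWh = 334.8 kWh
Runtime = 6 h/day × 31 days = 186 h
Power = 334.8 kWh ÷ 186 h = 1.8 kW = 1800 W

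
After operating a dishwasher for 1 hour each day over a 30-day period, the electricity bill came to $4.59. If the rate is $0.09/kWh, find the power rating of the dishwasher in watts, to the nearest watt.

1700 W

Energy = $4.59 ÷ $0.09/kWh = 51 kWh
Runtime = 1 h/day × 30 days = 30 h
Power = 51 kWh ÷ 30 h = 1.7 kW = 1700 W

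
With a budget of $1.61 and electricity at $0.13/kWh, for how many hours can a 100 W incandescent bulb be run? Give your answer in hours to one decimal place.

Energy available = $1.61 ÷ $0.13/kWh = 12.3846 kWh
Hours = 12.3846 kWh ÷ 0.1 kW = 123.8 h

123.8 h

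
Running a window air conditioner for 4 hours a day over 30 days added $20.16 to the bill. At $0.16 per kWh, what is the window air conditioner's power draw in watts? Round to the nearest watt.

Energy = $20.16 ÷ $0.16/kWh = 126 kWh
Runtime = 4 h/day × 30 days = 120 h
Power = 126 kWh ÷ 120 h = 1.05 kW = 1050 W

1050 W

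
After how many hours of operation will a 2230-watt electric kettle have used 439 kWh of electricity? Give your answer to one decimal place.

Hours = 439 kWh ÷ 2.23 kW = 196.9 h

196.9 h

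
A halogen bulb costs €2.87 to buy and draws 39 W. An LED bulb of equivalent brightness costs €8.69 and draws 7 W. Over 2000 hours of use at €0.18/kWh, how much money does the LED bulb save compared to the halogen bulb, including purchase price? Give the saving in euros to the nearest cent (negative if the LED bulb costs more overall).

€5.70

halogen bulb: €2.87 + (39/1000) kW × 2000 h × €0.18 = €2.87 + €14.04 = €16.91
LED bulb: €8.69 + (7/1000) kW × 2000 h × €0.18 = €8.69 + €2.52 = €11.21
Saving = €16.91 − €11.21 = €5.7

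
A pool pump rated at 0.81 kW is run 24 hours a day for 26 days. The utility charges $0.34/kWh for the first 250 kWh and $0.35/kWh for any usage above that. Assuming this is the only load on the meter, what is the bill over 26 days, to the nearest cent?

$174.40

Runtime = 24 h × 26 = 624 h
Energy = 0.81 kW × 624 h = 505.44 kWh
Tier 1 (0–250 kWh): 250 × $0.34 = $85
Above 250 kWh: 255.44 × $0.35 = $89.404
Bill = $174.40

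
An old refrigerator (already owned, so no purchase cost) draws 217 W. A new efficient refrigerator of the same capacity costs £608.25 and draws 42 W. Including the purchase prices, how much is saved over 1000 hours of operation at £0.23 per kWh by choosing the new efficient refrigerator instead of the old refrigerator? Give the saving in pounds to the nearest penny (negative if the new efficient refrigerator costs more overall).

old refrigerator: £0.00 + (217/1000) kW × 1000 h × £0.23 = £0.00 + £49.91 = £49.91
new efficient refrigerator: £608.25 + (42/1000) kW × 1000 h × £0.23 = £608.25 + £9.66 = £617.91
Saving = £49.91 − £617.91 = −£568

-£568.00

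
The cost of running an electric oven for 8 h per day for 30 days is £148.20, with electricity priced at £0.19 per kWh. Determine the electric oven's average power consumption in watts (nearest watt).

Energy = £148.20 ÷ £0.19/kWh = 780 kWh
Runtime = 8 h/day × 30 days = 240 h
Power = 780 kWh ÷ 240 h = 3.25 kW = 3250 W

3250 W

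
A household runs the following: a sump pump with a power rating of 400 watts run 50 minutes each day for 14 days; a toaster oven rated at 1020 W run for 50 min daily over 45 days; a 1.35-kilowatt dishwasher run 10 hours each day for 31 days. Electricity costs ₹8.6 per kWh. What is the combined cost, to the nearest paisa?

sump pump: Runtime = 50 min × 14 = 700 min = 11.666666… h
sump pump: 0.4 kW × 11.666666… h = 4.666666… kWh
toaster oven: Runtime = 50 min × 45 = 2250 min = 37.5 h
toaster oven: 1.02 kW × 37.5 h = 38.25 kWh
dishwasher: Runtime = 10 h/day × 31 days = 310 h
dishwasher: 1.35 kW × 310 h = 418.5 kWh
Total energy = 461.416666… kWh
Cost = 461.416666… × ₹8.6 = ₹3968.18

₹3968.18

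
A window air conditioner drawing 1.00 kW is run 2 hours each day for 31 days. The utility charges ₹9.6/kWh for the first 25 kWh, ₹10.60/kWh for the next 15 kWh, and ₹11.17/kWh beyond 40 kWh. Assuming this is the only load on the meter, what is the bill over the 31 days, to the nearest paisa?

₹644.74

Runtime = 2 h/day × 31 days = 62 h
Energy = 1 kW × 62 h = 62 kWh
Tier 1 (0–25 kWh): 25 × ₹9.6 = ₹240
Tier 2 (25–40 kWh): 15 × ₹10.60 = ₹159
Above 40 kWh: 22 × ₹11.17 = ₹245.74
Bill = ₹644.74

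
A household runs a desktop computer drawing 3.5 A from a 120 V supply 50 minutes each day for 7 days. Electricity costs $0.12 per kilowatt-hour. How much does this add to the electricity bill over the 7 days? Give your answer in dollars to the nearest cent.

$0.29

Power = 3.5 A × 120 V = 420 W = 0.42 kW
Runtime = 50 min × 7 = 350 min = 5.833333… h
Energy = 0.42 kW × 5.833333… h = 2.45 kWh
Cost = 2.45 kWh × $0.12/kWh = $0.29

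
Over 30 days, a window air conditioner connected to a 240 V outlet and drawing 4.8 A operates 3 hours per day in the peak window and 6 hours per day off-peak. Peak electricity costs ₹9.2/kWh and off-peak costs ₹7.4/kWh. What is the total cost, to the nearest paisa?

Power = 4.8 A × 240 V = 1152 W = 1.152 kW
Peak energy = 1.152 kW × 3 h × 30 = 103.68 kWh
Off-peak energy = 1.152 kW × 6 h × 30 = 207.36 kWh
Cost = 103.68 × ₹9.2 + 207.36 × ₹7.4 = ₹953.856 + ₹1534.464 = ₹2488.32

₹2488.32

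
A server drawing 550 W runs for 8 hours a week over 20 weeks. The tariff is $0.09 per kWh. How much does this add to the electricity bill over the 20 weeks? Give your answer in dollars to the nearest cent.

Runtime = 8 h/week × 20 weeks = 160 h
Energy = 0.55 kW × 160 h = 88 kWh
Cost = 88 kWh × $0.09/kWh = $7.92

$7.92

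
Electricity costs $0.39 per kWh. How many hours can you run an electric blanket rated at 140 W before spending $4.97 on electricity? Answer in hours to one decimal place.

91.0 h

Energy available = $4.97 ÷ $0.39/kWh = 12.7436 kWh
Hours = 12.7436 kWh ÷ 0.14 kW = 91.0 h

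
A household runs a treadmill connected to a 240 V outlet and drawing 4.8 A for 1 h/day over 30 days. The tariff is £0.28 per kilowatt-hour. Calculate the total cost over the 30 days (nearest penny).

Power = 4.8 A × 240 V = 1152 W = 1.152 kW
Runtime = 1 h/day × 30 days = 30 h
Energy = 1.152 kW × 30 h = 34.56 kWh
Cost = 34.56 kWh × £0.28/kWh = £9.68

£9.68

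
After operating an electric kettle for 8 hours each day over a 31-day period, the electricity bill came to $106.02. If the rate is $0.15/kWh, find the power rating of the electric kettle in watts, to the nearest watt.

2850 W

Energy = $106.02 ÷ $0.15/kWh = 706.8 kWh
Runtime = 8 h/day × 31 days = 248 h
Power = 706.8 kWh ÷ 248 h = 2.85 kW = 2850 W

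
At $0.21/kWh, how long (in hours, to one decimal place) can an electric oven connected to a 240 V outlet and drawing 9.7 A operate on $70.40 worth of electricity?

Power = 9.7 A × 240 V = 2328 W = 2.328 kW
Energy available = $70.40 ÷ $0.21/kWh = 335.2381 kWh
Hours = 335.2381 kWh ÷ 2.328 kW = 144.0 h

144.0 h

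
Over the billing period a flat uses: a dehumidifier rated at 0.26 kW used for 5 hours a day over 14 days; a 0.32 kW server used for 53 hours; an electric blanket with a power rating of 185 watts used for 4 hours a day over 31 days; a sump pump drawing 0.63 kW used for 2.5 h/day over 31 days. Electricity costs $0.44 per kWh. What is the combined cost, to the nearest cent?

$47.05

dehumidifier: Runtime = 5 h/day × 14 days = 70 h
dehumidifier: 0.26 kW × 70 h = 18.2 kWh
server: 0.32 kW × 53 h = 16.96 kWh
electric blanket: Runtime = 4 h/day × 31 days = 124 h
electric blanket: 0.185 kW × 124 h = 22.94 kWh
sump pump: Runtime = 2.5 h/day × 31 days = 77.5 h
sump pump: 0.63 kW × 77.5 h = 48.825 kWh
Total energy = 106.925 kWh
Cost = 106.925 × $0.44 = $47.05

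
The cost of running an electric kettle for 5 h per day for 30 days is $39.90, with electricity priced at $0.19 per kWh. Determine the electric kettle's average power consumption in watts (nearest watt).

1400 W

Energy = $39.90 ÷ $0.19/kWh = 210 kWh
Runtime = 5 h/day × 30 days = 150 h
Power = 210 kWh ÷ 150 h = 1.4 kW = 1400 W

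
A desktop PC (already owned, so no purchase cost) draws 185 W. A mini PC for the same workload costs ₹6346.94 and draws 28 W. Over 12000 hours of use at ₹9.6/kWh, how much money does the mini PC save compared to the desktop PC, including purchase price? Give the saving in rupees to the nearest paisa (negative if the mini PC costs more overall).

desktop PC: ₹0.00 + (185/1000) kW × 12000 h × ₹9.6 = ₹0.00 + ₹21312 = ₹21312
mini PC: ₹6346.94 + (28/1000) kW × 12000 h × ₹9.6 = ₹6346.94 + ₹3225.6 = ₹9572.54
Saving = ₹21312 − ₹9572.54 = ₹11739.46

₹11739.46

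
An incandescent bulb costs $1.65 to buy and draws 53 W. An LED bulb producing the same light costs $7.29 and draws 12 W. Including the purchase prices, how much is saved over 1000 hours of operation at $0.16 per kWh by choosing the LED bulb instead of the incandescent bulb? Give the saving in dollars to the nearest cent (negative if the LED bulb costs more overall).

$0.92

incandescent bulb: $1.65 + (53/1000) kW × 1000 h × $0.16 = $1.65 + $8.48 = $10.13
LED bulb: $7.29 + (12/1000) kW × 1000 h × $0.16 = $7.29 + $1.92 = $9.21
Saving = $10.13 − $9.21 = $0.92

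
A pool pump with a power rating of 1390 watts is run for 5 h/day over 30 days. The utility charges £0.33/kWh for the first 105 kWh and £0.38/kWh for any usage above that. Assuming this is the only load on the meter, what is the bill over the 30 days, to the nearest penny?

£73.98

Runtime = 5 h/day × 30 days = 150 h
Energy = 1.39 kW × 150 h = 208.5 kWh
Tier 1 (0–105 kWh): 105 × £0.33 = £34.65
Above 105 kWh: 103.5 × £0.38 = £39.33
Bill = £73.98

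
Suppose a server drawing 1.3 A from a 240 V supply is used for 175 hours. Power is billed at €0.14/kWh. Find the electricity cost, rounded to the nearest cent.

€7.64

Power = 1.3 A × 240 V = 312 W = 0.312 kW
Energy = 0.312 kW × 175 h = 54.6 kWh
Cost = 54.6 kWh × €0.14/kWh = €7.64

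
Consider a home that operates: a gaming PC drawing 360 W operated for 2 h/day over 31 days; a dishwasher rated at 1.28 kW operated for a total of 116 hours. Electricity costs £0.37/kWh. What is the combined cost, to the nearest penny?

gaming PC: Runtime = 2 h/day × 31 days = 62 h
gaming PC: 0.36 kW × 62 h = 22.32 kWh
dishwasher: 1.28 kW × 116 h = 148.48 kWh
Total energy = 170.8 kWh
Cost = 170.8 × £0.37 = £63.20

£63.20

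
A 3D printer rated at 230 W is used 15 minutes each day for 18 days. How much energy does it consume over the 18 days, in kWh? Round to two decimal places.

Runtime = 15 min × 18 = 270 min = 4.5 h
Energy = 0.23 kW × 4.5 h = 1.035 kWh ≈ 1.04 kWh

1.04 kWh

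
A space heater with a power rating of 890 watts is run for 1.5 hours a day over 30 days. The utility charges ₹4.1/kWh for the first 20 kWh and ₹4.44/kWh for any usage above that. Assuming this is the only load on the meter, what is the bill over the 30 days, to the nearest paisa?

Runtime = 1.5 h/day × 30 days = 45 h
Energy = 0.89 kW × 45 h = 40.05 kWh
Tier 1 (0–20 kWh): 20 × ₹4.1 = ₹82
Above 20 kWh: 20.05 × ₹4.44 = ₹89.022
Bill = ₹171.02

₹171.02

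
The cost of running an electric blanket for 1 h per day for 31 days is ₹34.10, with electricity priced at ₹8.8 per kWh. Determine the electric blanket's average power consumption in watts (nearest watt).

Energy = ₹34.10 ÷ ₹8.8/kWh = 3.875 kWh
Runtime = 1 h/day × 31 days = 31 h
Power = 3.875 kWh ÷ 31 h = 0.125 kW = 125 W

125 W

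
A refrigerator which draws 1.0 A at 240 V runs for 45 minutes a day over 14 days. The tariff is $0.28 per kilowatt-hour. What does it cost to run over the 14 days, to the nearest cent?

Power = 1.0 A × 240 V = 240 W = 0.24 kW
Runtime = 45 min × 14 = 630 min = 10.5 h
Energy = 0.24 kW × 10.5 h = 2.52 kWh
Cost = 2.52 kWh × $0.28/kWh = $0.71

$0.71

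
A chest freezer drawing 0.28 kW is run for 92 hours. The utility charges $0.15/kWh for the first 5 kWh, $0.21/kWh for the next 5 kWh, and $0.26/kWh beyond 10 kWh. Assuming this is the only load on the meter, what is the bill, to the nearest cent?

$5.90

Energy = 0.28 kW × 92 h = 25.76 kWh
Tier 1 (0–5 kWh): 5 × $0.15 = $0.75
Tier 2 (5–10 kWh): 5 × $0.21 = $1.05
Above 10 kWh: 15.76 × $0.26 = $4.0976
Bill = $5.90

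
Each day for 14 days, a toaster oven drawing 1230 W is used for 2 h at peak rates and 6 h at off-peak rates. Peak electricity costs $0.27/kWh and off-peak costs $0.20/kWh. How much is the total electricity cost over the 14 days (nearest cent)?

$29.96

Peak energy = 1.23 kW × 2 h × 14 = 34.44 kWh
Off-peak energy = 1.23 kW × 6 h × 14 = 103.32 kWh
Cost = 34.44 × $0.27 + 103.32 × $0.20 = $9.2988 + $20.664 = $29.96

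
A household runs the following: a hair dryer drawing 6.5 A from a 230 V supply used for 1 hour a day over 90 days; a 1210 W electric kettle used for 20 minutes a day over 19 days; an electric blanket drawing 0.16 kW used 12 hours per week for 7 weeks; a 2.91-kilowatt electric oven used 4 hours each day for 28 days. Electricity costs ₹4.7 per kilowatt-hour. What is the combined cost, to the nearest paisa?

₹2263.39

hair dryer: Power = 6.5 A × 230 V = 1495 W = 1.495 kW
hair dryer: Runtime = 1 h/day × 90 days = 90 h
hair dryer: 1.495 kW × 90 h = 134.55 kWh
electric kettle: Runtime = 20 min × 19 = 380 min = 6.333333… h
electric kettle: 1.21 kW × 6.333333… h = 7.663333… kWh
electric blanket: Runtime = 12 h/week × 7 weeks = 84 h
electric blanket: 0.16 kW × 84 h = 13.44 kWh
electric oven: Runtime = 4 h/day × 28 days = 112 h
electric oven: 2.91 kW × 112 h = 325.92 kWh
Total energy = 481.573333… kWh
Cost = 481.573333… × ₹4.7 = ₹2263.39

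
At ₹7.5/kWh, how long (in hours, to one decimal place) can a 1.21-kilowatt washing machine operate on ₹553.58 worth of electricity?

61.0 h

Energy available = ₹553.58 ÷ ₹7.5/kWh = 73.8107 kWh
Hours = 73.8107 kWh ÷ 1.21 kW = 61.0 h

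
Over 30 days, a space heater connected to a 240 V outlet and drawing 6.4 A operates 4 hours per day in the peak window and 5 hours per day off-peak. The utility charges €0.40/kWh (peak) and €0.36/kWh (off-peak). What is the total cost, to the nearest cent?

Power = 6.4 A × 240 V = 1536 W = 1.536 kW
Peak energy = 1.536 kW × 4 h × 30 = 184.32 kWh
Off-peak energy = 1.536 kW × 5 h × 30 = 230.4 kWh
Cost = 184.32 × €0.40 + 230.4 × €0.36 = €73.728 + €82.944 = €156.67

€156.67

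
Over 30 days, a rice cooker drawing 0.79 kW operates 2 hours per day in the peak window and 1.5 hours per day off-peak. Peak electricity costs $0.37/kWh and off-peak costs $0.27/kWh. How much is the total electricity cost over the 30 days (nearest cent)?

Peak energy = 0.79 kW × 2 h × 30 = 47.4 kWh
Off-peak energy = 0.79 kW × 1.5 h × 30 = 35.55 kWh
Cost = 47.4 × $0.37 + 35.55 × $0.27 = $17.538 + $9.5985 = $27.14

$27.14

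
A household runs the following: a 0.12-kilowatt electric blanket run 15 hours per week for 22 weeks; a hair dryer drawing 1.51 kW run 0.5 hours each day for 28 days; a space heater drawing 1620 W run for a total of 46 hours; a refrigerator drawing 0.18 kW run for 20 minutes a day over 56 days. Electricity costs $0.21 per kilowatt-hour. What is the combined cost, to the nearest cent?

electric blanket: Runtime = 15 h/week × 22 weeks = 330 h
electric blanket: 0.12 kW × 330 h = 39.6 kWh
hair dryer: Runtime = 0.5 h/day × 28 days = 14 h
hair dryer: 1.51 kW × 14 h = 21.14 kWh
space heater: 1.62 kW × 46 h = 74.52 kWh
refrigerator: Runtime = 20 min × 56 = 1120 min = 18.666666… h
refrigerator: 0.18 kW × 18.666666… h = 3.36 kWh
Total energy = 138.62 kWh
Cost = 138.62 × $0.21 = $29.11

$29.11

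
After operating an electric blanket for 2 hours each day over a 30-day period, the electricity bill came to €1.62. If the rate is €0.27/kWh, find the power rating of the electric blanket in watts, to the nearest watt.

Energy = €1.62 ÷ €0.27/kWh = 6 kWh
Runtime = 2 h/day × 30 days = 60 h
Power = 6 kWh ÷ 60 h = 0.1 kW = 100 W

100 W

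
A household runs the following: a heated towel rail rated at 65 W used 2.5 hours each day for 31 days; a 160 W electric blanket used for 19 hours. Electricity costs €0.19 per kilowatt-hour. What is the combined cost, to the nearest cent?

€1.53

heated towel rail: Runtime = 2.5 h/day × 31 days = 77.5 h
heated towel rail: 0.065 kW × 77.5 h = 5.0375 kWh
electric blanket: 0.16 kW × 19 h = 3.04 kWh
Total energy = 8.0775 kWh
Cost = 8.0775 × €0.19 = €1.53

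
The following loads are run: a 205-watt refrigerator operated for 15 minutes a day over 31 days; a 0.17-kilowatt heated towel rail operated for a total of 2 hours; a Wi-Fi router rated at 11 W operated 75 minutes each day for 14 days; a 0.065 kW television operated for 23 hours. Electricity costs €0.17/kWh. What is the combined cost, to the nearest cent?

€0.61

refrigerator: Runtime = 15 min × 31 = 465 min = 7.75 h
refrigerator: 0.205 kW × 7.75 h = 1.58875 kWh
heated towel rail: 0.17 kW × 2 h = 0.34 kWh
Wi-Fi router: Runtime = 75 min × 14 = 1050 min = 17.5 h
Wi-Fi router: 0.011 kW × 17.5 h = 0.1925 kWh
television: 0.065 kW × 23 h = 1.495 kWh
Total energy = 3.61625 kWh
Cost = 3.61625 × €0.17 = €0.61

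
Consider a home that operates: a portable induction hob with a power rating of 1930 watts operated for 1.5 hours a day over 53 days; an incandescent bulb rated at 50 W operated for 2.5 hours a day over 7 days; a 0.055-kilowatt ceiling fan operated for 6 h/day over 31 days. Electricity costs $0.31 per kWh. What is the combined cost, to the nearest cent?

$51.01

portable induction hob: Runtime = 1.5 h/day × 53 days = 79.5 h
portable induction hob: 1.93 kW × 79.5 h = 153.435 kWh
incandescent bulb: Runtime = 2.5 h/day × 7 days = 17.5 h
incandescent bulb: 0.05 kW × 17.5 h = 0.875 kWh
ceiling fan: Runtime = 6 h/day × 31 days = 186 h
ceiling fan: 0.055 kW × 186 h = 10.23 kWh
Total energy = 164.54 kWh
Cost = 164.54 × $0.31 = $51.01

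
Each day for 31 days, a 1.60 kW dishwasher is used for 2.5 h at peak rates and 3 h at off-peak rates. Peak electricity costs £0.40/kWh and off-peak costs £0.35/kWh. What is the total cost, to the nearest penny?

Peak energy = 1.6 kW × 2.5 h × 31 = 124 kWh
Off-peak energy = 1.6 kW × 3 h × 31 = 148.8 kWh
Cost = 124 × £0.40 + 148.8 × £0.35 = £49.6 + £52.08 = £101.68

£101.68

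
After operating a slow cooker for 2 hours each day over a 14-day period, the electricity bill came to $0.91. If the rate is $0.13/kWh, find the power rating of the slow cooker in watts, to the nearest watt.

Energy = $0.91 ÷ $0.13/kWh = 7 kWh
Runtime = 2 h/day × 14 days = 28 h
Power = 7 kWh ÷ 28 h = 0.25 kW = 250 W

250 W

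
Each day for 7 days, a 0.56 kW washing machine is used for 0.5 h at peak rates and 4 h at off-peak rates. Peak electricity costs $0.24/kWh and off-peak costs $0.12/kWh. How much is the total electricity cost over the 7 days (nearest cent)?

$2.35

Peak energy = 0.56 kW × 0.5 h × 7 = 1.96 kWh
Off-peak energy = 0.56 kW × 4 h × 7 = 15.68 kWh
Cost = 1.96 × $0.24 + 15.68 × $0.12 = $0.4704 + $1.8816 = $2.35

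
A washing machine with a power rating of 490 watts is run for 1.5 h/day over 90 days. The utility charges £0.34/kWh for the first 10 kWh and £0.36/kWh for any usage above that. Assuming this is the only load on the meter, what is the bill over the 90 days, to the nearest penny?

£23.61

Runtime = 1.5 h/day × 90 days = 135 h
Energy = 0.49 kW × 135 h = 66.15 kWh
Tier 1 (0–10 kWh): 10 × £0.34 = £3.4
Above 10 kWh: 56.15 × £0.36 = £20.214
Bill = £23.61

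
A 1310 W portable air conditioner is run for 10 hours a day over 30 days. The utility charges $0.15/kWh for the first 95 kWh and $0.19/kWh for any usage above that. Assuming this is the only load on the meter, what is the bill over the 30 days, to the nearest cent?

Runtime = 10 h/day × 30 days = 300 h
Energy = 1.31 kW × 300 h = 393 kWh
Tier 1 (0–95 kWh): 95 × $0.15 = $14.25
Above 95 kWh: 298 × $0.19 = $56.62
Bill = $70.87

$70.87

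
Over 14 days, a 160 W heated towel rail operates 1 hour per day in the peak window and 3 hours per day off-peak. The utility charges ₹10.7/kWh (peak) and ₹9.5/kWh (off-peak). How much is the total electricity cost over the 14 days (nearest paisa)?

Peak energy = 0.16 kW × 1 h × 14 = 2.24 kWh
Off-peak energy = 0.16 kW × 3 h × 14 = 6.72 kWh
Cost = 2.24 × ₹10.7 + 6.72 × ₹9.5 = ₹23.968 + ₹63.84 = ₹87.81

₹87.81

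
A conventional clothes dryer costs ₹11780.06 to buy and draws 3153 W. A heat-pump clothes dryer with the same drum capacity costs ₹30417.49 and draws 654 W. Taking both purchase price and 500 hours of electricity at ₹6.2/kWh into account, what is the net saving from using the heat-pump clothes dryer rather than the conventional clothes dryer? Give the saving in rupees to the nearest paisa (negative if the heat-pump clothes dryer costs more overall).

conventional clothes dryer: ₹11780.06 + (3153/1000) kW × 500 h × ₹6.2 = ₹11780.06 + ₹9774.3 = ₹21554.36
heat-pump clothes dryer: ₹30417.49 + (654/1000) kW × 500 h × ₹6.2 = ₹30417.49 + ₹2027.4 = ₹32444.89
Saving = ₹21554.36 − ₹32444.89 = −₹10890.53

-₹10890.53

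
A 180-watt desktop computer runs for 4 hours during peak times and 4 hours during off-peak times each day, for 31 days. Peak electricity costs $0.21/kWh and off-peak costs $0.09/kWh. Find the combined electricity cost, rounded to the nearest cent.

$6.70

Peak energy = 0.18 kW × 4 h × 31 = 22.32 kWh
Off-peak energy = 0.18 kW × 4 h × 31 = 22.32 kWh
Cost = 22.32 × $0.21 + 22.32 × $0.09 = $4.6872 + $2.0088 = $6.70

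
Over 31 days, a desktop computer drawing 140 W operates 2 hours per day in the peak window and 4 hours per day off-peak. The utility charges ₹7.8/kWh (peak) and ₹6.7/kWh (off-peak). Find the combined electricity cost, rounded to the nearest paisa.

₹184.02

Peak energy = 0.14 kW × 2 h × 31 = 8.68 kWh
Off-peak energy = 0.14 kW × 4 h × 31 = 17.36 kWh
Cost = 8.68 × ₹7.8 + 17.36 × ₹6.7 = ₹67.704 + ₹116.312 = ₹184.02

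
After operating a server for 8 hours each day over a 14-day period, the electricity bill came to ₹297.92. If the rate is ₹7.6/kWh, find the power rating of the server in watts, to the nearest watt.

Energy = ₹297.92 ÷ ₹7.6/kWh = 39.2 kWh
Runtime = 8 h/day × 14 days = 112 h
Power = 39.2 kWh ÷ 112 h = 0.35 kW = 350 W

350 W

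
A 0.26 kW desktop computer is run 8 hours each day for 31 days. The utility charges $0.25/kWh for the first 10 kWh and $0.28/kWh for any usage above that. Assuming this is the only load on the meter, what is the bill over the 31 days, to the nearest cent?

$17.75

Runtime = 8 h/day × 31 days = 248 h
Energy = 0.26 kW × 248 h = 64.48 kWh
Tier 1 (0–10 kWh): 10 × $0.25 = $2.5
Above 10 kWh: 54.48 × $0.28 = $15.2544
Bill = $17.75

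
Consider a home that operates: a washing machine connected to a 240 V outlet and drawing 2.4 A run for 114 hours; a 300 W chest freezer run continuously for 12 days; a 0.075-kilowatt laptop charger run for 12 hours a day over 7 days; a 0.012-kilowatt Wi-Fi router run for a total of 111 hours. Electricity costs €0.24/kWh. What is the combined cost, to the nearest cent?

washing machine: Power = 2.4 A × 240 V = 576 W = 0.576 kW
washing machine: 0.576 kW × 114 h = 65.664 kWh
chest freezer: Runtime = 24 h × 12 = 288 h
chest freezer: 0.3 kW × 288 h = 86.4 kWh
laptop charger: Runtime = 12 h/day × 7 days = 84 h
laptop charger: 0.075 kW × 84 h = 6.3 kWh
Wi-Fi router: 0.012 kW × 111 h = 1.332 kWh
Total energy = 159.696 kWh
Cost = 159.696 × €0.24 = €38.33

€38.33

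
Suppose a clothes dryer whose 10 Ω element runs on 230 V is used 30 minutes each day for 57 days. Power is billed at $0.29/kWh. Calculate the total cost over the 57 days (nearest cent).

Power = V²/R = 230²/10 = 5290 W = 5.29 kW
Runtime = 30 min × 57 = 1710 min = 28.5 h
Energy = 5.29 kW × 28.5 h = 150.765 kWh
Cost = 150.765 kWh × $0.29/kWh = $43.72

$43.72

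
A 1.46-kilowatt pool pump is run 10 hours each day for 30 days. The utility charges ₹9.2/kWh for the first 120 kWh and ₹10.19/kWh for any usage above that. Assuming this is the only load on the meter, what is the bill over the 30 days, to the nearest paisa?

Runtime = 10 h/day × 30 days = 300 h
Energy = 1.46 kW × 300 h = 438 kWh
Tier 1 (0–120 kWh): 120 × ₹9.2 = ₹1104
Above 120 kWh: 318 × ₹10.19 = ₹3240.42
Bill = ₹4344.42

₹4344.42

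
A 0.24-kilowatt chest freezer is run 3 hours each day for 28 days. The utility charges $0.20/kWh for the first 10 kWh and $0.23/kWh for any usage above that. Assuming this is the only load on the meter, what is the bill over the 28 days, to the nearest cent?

Runtime = 3 h/day × 28 days = 84 h
Energy = 0.24 kW × 84 h = 20.16 kWh
Tier 1 (0–10 kWh): 10 × $0.20 = $2
Above 10 kWh: 10.16 × $0.23 = $2.3368
Bill = $4.34

$4.34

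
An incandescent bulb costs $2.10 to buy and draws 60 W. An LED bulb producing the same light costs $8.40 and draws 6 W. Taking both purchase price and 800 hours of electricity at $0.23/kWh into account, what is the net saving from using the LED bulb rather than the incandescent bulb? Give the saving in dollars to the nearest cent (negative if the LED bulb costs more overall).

incandescent bulb: $2.10 + (60/1000) kW × 800 h × $0.23 = $2.10 + $11.04 = $13.14
LED bulb: $8.40 + (6/1000) kW × 800 h × $0.23 = $8.40 + $1.104 = $9.504
Saving = $13.14 − $9.504 = $3.636 → $3.64

$3.64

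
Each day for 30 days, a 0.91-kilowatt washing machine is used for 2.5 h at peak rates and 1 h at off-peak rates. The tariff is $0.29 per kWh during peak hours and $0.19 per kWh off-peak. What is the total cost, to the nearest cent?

$24.98

Peak energy = 0.91 kW × 2.5 h × 30 = 68.25 kWh
Off-peak energy = 0.91 kW × 1 h × 30 = 27.3 kWh
Cost = 68.25 × $0.29 + 27.3 × $0.19 = $19.7925 + $5.187 = $24.98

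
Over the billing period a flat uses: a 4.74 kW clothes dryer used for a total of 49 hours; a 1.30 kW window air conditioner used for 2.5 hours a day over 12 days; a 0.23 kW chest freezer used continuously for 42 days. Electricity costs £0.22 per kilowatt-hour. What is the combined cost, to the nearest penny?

clothes dryer: 4.74 kW × 49 h = 232.26 kWh
window air conditioner: Runtime = 2.5 h/day × 12 days = 30 h
window air conditioner: 1.3 kW × 30 h = 39 kWh
chest freezer: Runtime = 24 h × 42 = 1008 h
chest freezer: 0.23 kW × 1008 h = 231.84 kWh
Total energy = 503.1 kWh
Cost = 503.1 × £0.22 = £110.68

£110.68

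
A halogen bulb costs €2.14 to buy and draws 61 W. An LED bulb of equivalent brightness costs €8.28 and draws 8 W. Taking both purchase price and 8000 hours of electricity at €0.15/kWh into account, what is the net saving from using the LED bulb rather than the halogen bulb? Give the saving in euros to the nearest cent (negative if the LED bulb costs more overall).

halogen bulb: €2.14 + (61/1000) kW × 8000 h × €0.15 = €2.14 + €73.2 = €75.34
LED bulb: €8.28 + (8/1000) kW × 8000 h × €0.15 = €8.28 + €9.6 = €17.88
Saving = €75.34 − €17.88 = €57.46

€57.46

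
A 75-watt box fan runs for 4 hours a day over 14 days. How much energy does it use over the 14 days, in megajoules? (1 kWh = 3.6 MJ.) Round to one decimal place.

15.1 MJ

Runtime = 4 h/day × 14 days = 56 h
Energy = 0.075 kW × 56 h = 4.2 kWh
= 4.2 × 3.6 MJ = 15.1 MJ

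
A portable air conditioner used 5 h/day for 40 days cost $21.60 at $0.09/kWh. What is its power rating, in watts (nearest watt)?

Energy = $21.60 ÷ $0.09/kWh = 240 kWh
Runtime = 5 h/day × 40 days = 200 h
Power = 240 kWh ÷ 200 h = 1.2 kW = 1200 W

1200 W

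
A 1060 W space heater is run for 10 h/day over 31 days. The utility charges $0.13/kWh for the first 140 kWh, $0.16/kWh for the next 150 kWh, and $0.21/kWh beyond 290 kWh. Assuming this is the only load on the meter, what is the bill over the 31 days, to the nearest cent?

Runtime = 10 h/day × 31 days = 310 h
Energy = 1.06 kW × 310 h = 328.6 kWh
Tier 1 (0–140 kWh): 140 × $0.13 = $18.2
Tier 2 (140–290 kWh): 150 × $0.16 = $24
Above 290 kWh: 38.6 × $0.21 = $8.106
Bill = $50.31

$50.31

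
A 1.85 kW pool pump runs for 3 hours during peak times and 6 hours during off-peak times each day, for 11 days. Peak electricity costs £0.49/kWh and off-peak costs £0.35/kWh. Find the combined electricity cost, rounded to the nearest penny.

£72.65

Peak energy = 1.85 kW × 3 h × 11 = 61.05 kWh
Off-peak energy = 1.85 kW × 6 h × 11 = 122.1 kWh
Cost = 61.05 × £0.49 + 122.1 × £0.35 = £29.9145 + £42.735 = £72.65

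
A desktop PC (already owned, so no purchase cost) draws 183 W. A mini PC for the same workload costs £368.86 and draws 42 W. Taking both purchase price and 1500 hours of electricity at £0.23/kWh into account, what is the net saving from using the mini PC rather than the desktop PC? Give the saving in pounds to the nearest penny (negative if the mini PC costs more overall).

desktop PC: £0.00 + (183/1000) kW × 1500 h × £0.23 = £0.00 + £63.135 = £63.135
mini PC: £368.86 + (42/1000) kW × 1500 h × £0.23 = £368.86 + £14.49 = £383.35
Saving = £63.135 − £383.35 = −£320.215 → -£320.22

-£320.22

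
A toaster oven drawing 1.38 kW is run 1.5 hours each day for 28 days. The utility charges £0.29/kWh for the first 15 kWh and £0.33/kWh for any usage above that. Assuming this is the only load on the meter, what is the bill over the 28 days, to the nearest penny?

£18.53

Runtime = 1.5 h/day × 28 days = 42 h
Energy = 1.38 kW × 42 h = 57.96 kWh
Tier 1 (0–15 kWh): 15 × £0.29 = £4.35
Above 15 kWh: 42.96 × £0.33 = £14.1768
Bill = £18.53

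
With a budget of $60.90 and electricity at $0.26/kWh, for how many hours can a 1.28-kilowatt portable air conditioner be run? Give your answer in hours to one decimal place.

183.0 h

Energy available = $60.90 ÷ $0.26/kWh = 234.2308 kWh
Hours = 234.2308 kWh ÷ 1.28 kW = 183.0 h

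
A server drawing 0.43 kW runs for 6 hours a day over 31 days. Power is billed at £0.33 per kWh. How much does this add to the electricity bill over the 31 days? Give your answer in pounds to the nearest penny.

£26.39

Runtime = 6 h/day × 31 days = 186 h
Energy = 0.43 kW × 186 h = 79.98 kWh
Cost = 79.98 kWh × £0.33/kWh = £26.39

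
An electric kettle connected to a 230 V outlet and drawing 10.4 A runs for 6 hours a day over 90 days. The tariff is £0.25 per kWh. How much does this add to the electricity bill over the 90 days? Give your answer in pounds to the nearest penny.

£322.92

Power = 10.4 A × 230 V = 2392 W = 2.392 kW
Runtime = 6 h/day × 90 days = 540 h
Energy = 2.392 kW × 540 h = 1291.68 kWh
Cost = 1291.68 kWh × £0.25/kWh = £322.92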